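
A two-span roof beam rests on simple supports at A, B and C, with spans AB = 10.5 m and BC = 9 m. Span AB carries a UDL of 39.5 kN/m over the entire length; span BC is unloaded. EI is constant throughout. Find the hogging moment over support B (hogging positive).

Release continuity at B by inserting a hinge; the redundant is the internal moment M_B. The primary structure is two simply-supported spans AB and BC.
End slopes at the hinge B, treating each span as simply supported:
  span AB: UDL 39.5: wL³/(24EI) = 1905/EI
  relative rotation θ_0 = (1905 + 0)/EI = 1905/EI
A unit hogging moment at B produces rotation L₁/(3EI) + L₂/(3EI) = 6.5/EI.
Slope continuity at B: θ_0 = M_B·6.5/EI, so M_B = 1905/6.5 = 293.1 kN·m (hogging).

M_B = 293.1 kN·m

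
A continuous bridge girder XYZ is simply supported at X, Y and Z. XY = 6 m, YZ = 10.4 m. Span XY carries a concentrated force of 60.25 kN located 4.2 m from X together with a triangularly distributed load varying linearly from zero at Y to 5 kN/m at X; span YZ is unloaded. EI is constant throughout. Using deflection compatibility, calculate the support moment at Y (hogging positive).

M_Y = 27.45 kN·m

Release continuity at Y by inserting a hinge; the redundant is the internal moment M_Y. The primary structure is two simply-supported spans XY and YZ.
Discontinuity in slope at Y on the released structure — sum the simple-span end rotations:
  span XY: point load 60.25 at a = 4.2: Pab(L + a)/(6LEI) = 129.1/EI
  span XY: triangular load, peak 5: 7w₀L³/(360EI) = 21/EI
  relative rotation θ_0 = (150.1 + 0)/EI = 150.1/EI
A unit hogging moment at Y produces rotation L₁/(3EI) + L₂/(3EI) = 5.467/EI.
Compatibility: M_Y·(L₁+L₂)/(3EI) = θ_0, giving M_Y = 27.45 kN·m (hogging).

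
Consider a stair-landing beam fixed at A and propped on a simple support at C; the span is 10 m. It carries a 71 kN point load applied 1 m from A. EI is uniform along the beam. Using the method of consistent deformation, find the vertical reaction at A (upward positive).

Choose R_C as the redundant. The primary structure is the cantilever fixed at A.
Primary-structure tip deflection at C by superposition:
  point load 71 at a = 1: Pa²(3L − a)/(6EI) = 343.2/EI
Flexibility coefficient — unit upward force at C: δ_{CC} = L³/(3EI) = 333.3/EI.
The prop prevents deflection at C: R_C = δ_0/δ_{CC} = 343.2/333.3 = 1.03 kN.
Vertical equilibrium: R_A = ΣP − R_C = 71 − 1.03 = 69.97 kN.

R_A = 69.97 kN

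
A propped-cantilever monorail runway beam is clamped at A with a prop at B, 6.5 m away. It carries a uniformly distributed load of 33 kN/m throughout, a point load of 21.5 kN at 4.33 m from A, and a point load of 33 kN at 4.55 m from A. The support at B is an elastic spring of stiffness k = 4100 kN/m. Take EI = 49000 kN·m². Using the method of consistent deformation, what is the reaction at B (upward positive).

Take the reaction at B as the redundant and release it; the primary structure is a cantilever fixed at A.
Primary-structure tip deflection at B by superposition:
  UDL 33: wL⁴/(8EI) = 7363/EI
  point load 21.5 at a = 4.33: Pa²(3L − a)/(6EI) = 1019/EI
  point load 33 at a = 4.55: Pa²(3L − a)/(6EI) = 1702/EI
  δ_0 = 10085/EI
Flexibility coefficient — unit upward force at B: δ_{BB} = L³/(3EI) = 91.54/EI.
With EI = 49000 kN·m²: δ_0 = 0.20581 m and δ_{BB} = 0.001868 m/kN.
Compatibility — the spring shortens by R_B/k under the reaction it provides: δ_0 − R_B·δ_{BB} = R_B/k. With 1/k = 0.000244 m/kN, R_B = δ_0 / (δ_{BB} + 1/k) = 0.20581 / (0.001868 + 0.000244) = 97.44 kN.

R_B = 97.44 kN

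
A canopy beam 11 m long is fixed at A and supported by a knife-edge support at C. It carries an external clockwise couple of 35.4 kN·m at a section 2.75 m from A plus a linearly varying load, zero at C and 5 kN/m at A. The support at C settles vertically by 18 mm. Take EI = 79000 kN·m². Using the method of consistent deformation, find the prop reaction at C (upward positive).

Choose R_C as the redundant. The primary structure is the cantilever fixed at A.
Free-end deflection of the primary structure under the applied loading (downward +):
  clockwise couple 35.4 at a = 2.75: M₀a(2L − a)/(2EI) = 937/EI
  triangular load, peak 5 at the fixed end: w₀L⁴/(30EI) = 2440/EI
  δ_0 = 3377/EI
Flexibility coefficient — unit upward force at C: δ_{CC} = L³/(3EI) = 443.7/EI.
With EI = 79000 kN·m²: δ_0 = 0.042749 m and δ_{CC} = 0.005616 m/kN.
Compatibility — the beam at C must follow the support down by 0.018 m: δ_0 − R_C·δ_{CC} = 0.018, so R_C = (0.042749 − 0.018)/0.005616 = 4.407 kN.

R_C = 4.407 kN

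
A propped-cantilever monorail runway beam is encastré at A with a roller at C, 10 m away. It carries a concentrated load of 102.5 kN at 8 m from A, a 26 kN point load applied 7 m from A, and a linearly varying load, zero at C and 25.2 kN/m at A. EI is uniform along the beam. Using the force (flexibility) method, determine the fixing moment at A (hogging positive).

M_A = 301.9 kN·m

Take the reaction at C as the redundant and release it; the primary structure is a cantilever fixed at A.
Primary-structure tip deflection at C by superposition:
  point load 102.5 at a = 8: Pa²(3L − a)/(6EI) = 24053/EI
  point load 26 at a = 7: Pa²(3L − a)/(6EI) = 4884/EI
  triangular load, peak 25.2 at the fixed end: w₀L⁴/(30EI) = 8400/EI
  δ_0 = 37337/EI
Flexibility coefficient — unit upward force at C: δ_{CC} = L³/(3EI) = 333.3/EI.
The prop prevents deflection at C: R_C = δ_0/δ_{CC} = 37337/333.3 = 112 kN.
Moment equilibrium about A: M_A = Σ(load moments about A) − R_C·L = 1422 − 112×10 = 301.9 kN·m.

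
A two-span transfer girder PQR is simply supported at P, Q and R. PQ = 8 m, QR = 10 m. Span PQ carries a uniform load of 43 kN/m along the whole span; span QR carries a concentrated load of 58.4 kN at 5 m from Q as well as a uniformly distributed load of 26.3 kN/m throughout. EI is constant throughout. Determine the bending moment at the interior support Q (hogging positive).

Insert a hinge at Q; M_Q is the redundant, and each span becomes simply supported.
Rotations at Q on the released spans (each span's end-slope, ×1/EI):
  span PQ: UDL 43: wL³/(24EI) = 917.3/EI
  span QR: point load 58.4 at a = 5: Pab(L + b)/(6LEI) = 365/EI
  span QR: UDL 26.3: wL³/(24EI) = 1096/EI
  relative rotation θ_0 = (917.3 + 1461)/EI = 2378/EI
A unit hogging moment at Q produces rotation L₁/(3EI) + L₂/(3EI) = 6/EI.
Slope continuity at Q: θ_0 = M_Q·6/EI, so M_Q = 2378/6 = 396.4 kN·m (hogging).

M_Q = 396.4 kN·m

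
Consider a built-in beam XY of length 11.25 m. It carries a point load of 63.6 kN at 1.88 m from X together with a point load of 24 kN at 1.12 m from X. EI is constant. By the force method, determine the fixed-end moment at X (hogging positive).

Take the two fixed-end moments M_X, M_Y as redundants; the released structure is the simple span XY.
Simple-span end rotations at X and Y under the given loads:
  at X: point load 63.6 at a = 1.88: Pab(L + b)/(6LEI) = 342.2/EI
  at Y: point load 63.6 at a = 1.88: Pab(L + a)/(6LEI) = 217.9/EI
  at X: point load 24 at a = 1.12: Pab(L + b)/(6LEI) = 86.25/EI
  at Y: point load 24 at a = 1.12: Pab(L + a)/(6LEI) = 49.9/EI
  θ_X0 = 428.5/EI,  θ_Y0 = 267.8/EI
Flexibility coefficients: a unit moment at one end gives L/(3EI) there and L/(6EI) at the far end, so f₁₁ = f₂₂ = 3.75/EI and f₁₂ = f₂₁ = 1.875/EI.
Compatibility — zero rotation at each built-in end:
  3.75 M_X + 1.875 M_Y = 428.5
  1.875 M_X + 3.75 M_Y = 267.8
Solving the pair gives M_X = 104.7 kN·m and M_Y = 19.05 kN·m (hogging).

M_X = 104.7 kN·m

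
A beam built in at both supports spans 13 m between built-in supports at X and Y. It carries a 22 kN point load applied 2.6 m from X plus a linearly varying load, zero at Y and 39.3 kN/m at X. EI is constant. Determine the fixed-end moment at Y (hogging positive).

Release both end moments; the primary structure is a simply-supported span XY with redundants M_X and M_Y.
Simple-span end rotations at X and Y under the given loads:
  at X: point load 22 at a = 2.6: Pab(L + b)/(6LEI) = 178.5/EI
  at Y: point load 22 at a = 2.6: Pab(L + a)/(6LEI) = 119/EI
  at X: triangular load, peak 39.3: w₀L³/(45EI) = 1919/EI
  at Y: triangular load, peak 39.3: 7w₀L³/(360EI) = 1679/EI
  θ_X0 = 2097/EI,  θ_Y0 = 1798/EI
Flexibility coefficients: a unit moment at one end gives L/(3EI) there and L/(6EI) at the far end, so f₁₁ = f₂₂ = 4.333/EI and f₁₂ = f₂₁ = 2.167/EI.
Compatibility — zero rotation at each built-in end:
  4.333 M_X + 2.167 M_Y = 2097
  2.167 M_X + 4.333 M_Y = 1798
Solving the pair gives M_X = 368.7 kN·m and M_Y = 230.5 kN·m (hogging).

M_Y = 230.5 kN·m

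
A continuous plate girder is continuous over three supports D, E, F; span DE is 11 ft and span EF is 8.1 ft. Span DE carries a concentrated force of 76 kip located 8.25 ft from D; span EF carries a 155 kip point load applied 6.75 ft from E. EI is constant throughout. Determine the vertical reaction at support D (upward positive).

R_D = 7.897 kip

Insert a hinge at E; M_E is the redundant, and each span becomes simply supported.
End slopes at the hinge E, treating each span as simply supported:
  span DE: point load 76 at a = 8.25: Pab(L + a)/(6LEI) = 502.9/EI
  span EF: point load 155 at a = 6.75: Pab(L + b)/(6LEI) = 274.6/EI
  relative rotation θ_0 = (502.9 + 274.6)/EI = 777.5/EI
A unit hogging moment at E produces rotation L₁/(3EI) + L₂/(3EI) = 6.367/EI.
Compatibility: M_E·(L₁+L₂)/(3EI) = θ_0, giving M_E = 122.1 kip·ft (hogging).
Span DE, ΣM about D with M_E applied at E: R_E^{DE}·11 = 627 + 122.1, so R_E^{DE} = 68.1 kip and R_D = 76 − 68.1 = 7.897 kip.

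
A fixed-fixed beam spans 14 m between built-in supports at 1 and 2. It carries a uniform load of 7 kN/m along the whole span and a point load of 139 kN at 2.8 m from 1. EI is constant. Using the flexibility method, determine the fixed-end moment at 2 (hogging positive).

M_2 = 176.6 kN·m

Release both end moments; the primary structure is a simply-supported span 12 with redundants M_1 and M_2.
On the primary (simply-supported) span, the end slopes from the loading are:
  at 1: UDL 7: wL³/(24EI) = 800.3/EI
  at 2: UDL 7: wL³/(24EI) = 800.3/EI
  at 1: point load 139 at a = 2.8: Pab(L + b)/(6LEI) = 1308/EI
  at 2: point load 139 at a = 2.8: Pab(L + a)/(6LEI) = 871.8/EI
  θ_10 = 2108/EI,  θ_20 = 1672/EI
Flexibility coefficients: a unit moment at one end gives L/(3EI) there and L/(6EI) at the far end, so f₁₁ = f₂₂ = 4.667/EI and f₁₂ = f₂₁ = 2.333/EI.
Compatibility — zero rotation at each built-in end:
  4.667 M_1 + 2.333 M_2 = 2108
  2.333 M_1 + 4.667 M_2 = 1672
Solving the pair gives M_1 = 363.4 kN·m and M_2 = 176.6 kN·m (hogging).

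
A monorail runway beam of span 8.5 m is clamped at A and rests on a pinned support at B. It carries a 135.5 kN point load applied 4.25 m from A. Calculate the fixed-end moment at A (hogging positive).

Remove the prop at B; the released (primary) structure is a cantilever built in at A.
Downward deflection at the released point B due to the loads:
  point load 135.5 at a = 4.25: Pa²(3L − a)/(6EI) = 8668/EI
Tip deflection under a unit load at B: L³/(3EI) = 204.7/EI.
Compatibility at B: δ_0 − R_B·δ_{BB} = 0, so R_B = 8668/204.7 = 42.34 kN.
Moment equilibrium about A: M_A = Σ(load moments about A) − R_B·L = 575.9 − 42.34×8.5 = 216 kN·m.

M_A = 216 kN·m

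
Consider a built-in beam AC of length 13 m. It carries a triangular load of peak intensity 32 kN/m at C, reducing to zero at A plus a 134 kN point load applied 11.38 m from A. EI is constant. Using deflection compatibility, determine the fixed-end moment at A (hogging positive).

Take the two fixed-end moments M_A, M_C as redundants; the released structure is the simple span AC.
End rotations of the released simple span under the applied load (×1/EI):
  at A: triangular load, peak 32: 7w₀L³/(360EI) = 1367/EI
  at C: triangular load, peak 32: w₀L³/(45EI) = 1562/EI
  at A: point load 134 at a = 11.38: Pab(L + b)/(6LEI) = 463/EI
  at C: point load 134 at a = 11.38: Pab(L + a)/(6LEI) = 772.1/EI
  θ_A0 = 1830/EI,  θ_C0 = 2334/EI
Flexibility coefficients: a unit moment at one end gives L/(3EI) there and L/(6EI) at the far end, so f₁₁ = f₂₂ = 4.333/EI and f₁₂ = f₂₁ = 2.167/EI.
Compatibility — zero rotation at each built-in end:
  4.333 M_A + 2.167 M_C = 1830
  2.167 M_A + 4.333 M_C = 2334
Solving the pair gives M_A = 203.9 kN·m and M_C = 436.7 kN·m (hogging).

M_A = 203.9 kN·m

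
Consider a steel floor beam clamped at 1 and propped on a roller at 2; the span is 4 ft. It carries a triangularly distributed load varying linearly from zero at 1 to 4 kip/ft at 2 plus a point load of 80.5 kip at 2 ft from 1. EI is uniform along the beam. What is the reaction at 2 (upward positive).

Choose R_2 as the redundant. The primary structure is the cantilever fixed at 1.
Downward deflection at the released point 2 due to the loads:
  triangular load, peak 4 at the free end: 11w₀L⁴/(120EI) = 93.87/EI
  point load 80.5 at a = 2: Pa²(3L − a)/(6EI) = 536.7/EI
  δ_0 = 630.5/EI
Tip deflection under a unit load at 2: L³/(3EI) = 21.33/EI.
Compatibility at 2: δ_0 − R_2·δ_{22} = 0, so R_2 = 630.5/21.33 = 29.56 kip.

R_2 = 29.56 kip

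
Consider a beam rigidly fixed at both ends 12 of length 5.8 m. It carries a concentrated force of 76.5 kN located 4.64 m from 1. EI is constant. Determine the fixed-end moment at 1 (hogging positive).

M_1 = 14.2 kN·m

Release both end moments; the primary structure is a simply-supported span 12 with redundants M_1 and M_2.
On the primary (simply-supported) span, the end slopes from the loading are:
  at 1: point load 76.5 at a = 4.64: Pab(L + b)/(6LEI) = 82.35/EI
  at 2: point load 76.5 at a = 4.64: Pab(L + a)/(6LEI) = 123.5/EI
  θ_10 = 82.35/EI,  θ_20 = 123.5/EI
Flexibility coefficients: a unit moment at one end gives L/(3EI) there and L/(6EI) at the far end, so f₁₁ = f₂₂ = 1.933/EI and f₁₂ = f₂₁ = 0.9667/EI.
Compatibility — zero rotation at each built-in end:
  1.933 M_1 + 0.9667 M_2 = 82.35
  0.9667 M_1 + 1.933 M_2 = 123.5
Solving the pair gives M_1 = 14.2 kN·m and M_2 = 56.79 kN·m (hogging).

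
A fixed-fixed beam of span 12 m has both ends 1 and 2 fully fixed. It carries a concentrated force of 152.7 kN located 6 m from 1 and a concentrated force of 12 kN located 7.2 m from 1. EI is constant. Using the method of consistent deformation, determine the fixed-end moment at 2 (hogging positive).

M_2 = 249.8 kN·m

Release both end moments; the primary structure is a simply-supported span 12 with redundants M_1 and M_2.
Simple-span end rotations at 1 and 2 under the given loads:
  at 1: point load 152.7 at a = 6: Pab(L + b)/(6LEI) = 1374/EI
  at 2: point load 152.7 at a = 6: Pab(L + a)/(6LEI) = 1374/EI
  at 1: point load 12 at a = 7.2: Pab(L + b)/(6LEI) = 96.77/EI
  at 2: point load 12 at a = 7.2: Pab(L + a)/(6LEI) = 110.6/EI
  θ_10 = 1471/EI,  θ_20 = 1485/EI
Flexibility coefficients: a unit moment at one end gives L/(3EI) there and L/(6EI) at the far end, so f₁₁ = f₂₂ = 4/EI and f₁₂ = f₂₁ = 2/EI.
Compatibility — zero rotation at each built-in end:
  4 M_1 + 2 M_2 = 1471
  2 M_1 + 4 M_2 = 1485
Solving the pair gives M_1 = 242.9 kN·m and M_2 = 249.8 kN·m (hogging).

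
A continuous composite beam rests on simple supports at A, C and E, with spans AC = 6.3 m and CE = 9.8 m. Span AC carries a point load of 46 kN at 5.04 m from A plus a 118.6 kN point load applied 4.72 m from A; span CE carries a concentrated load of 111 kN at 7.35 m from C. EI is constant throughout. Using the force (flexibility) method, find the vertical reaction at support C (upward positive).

Release continuity at C by inserting a hinge; the redundant is the internal moment M_C. The primary structure is two simply-supported spans AC and CE.
Discontinuity in slope at C on the released structure — sum the simple-span end rotations:
  span AC: point load 46 at a = 5.04: Pab(L + a)/(6LEI) = 87.64/EI
  span AC: point load 118.6 at a = 4.72: Pab(L + a)/(6LEI) = 257.9/EI
  span CE: point load 111 at a = 7.35: Pab(L + b)/(6LEI) = 416.4/EI
  relative rotation θ_0 = (345.5 + 416.4)/EI = 761.9/EI
A unit hogging moment at C produces rotation L₁/(3EI) + L₂/(3EI) = 5.367/EI.
Compatibility: M_C·(L₁+L₂)/(3EI) = θ_0, giving M_C = 142 kN·m (hogging).
Span AC, ΣM about A with M_C applied at C: R_C^{AC}·6.3 = 791.6 + 142, so R_C^{AC} = 148.2 kN and R_A = 164.6 − 148.2 = 16.41 kN.
Span CE, ΣM about E: R_C^{CE}·9.8 = 271.9 + 142, so R_C^{CE} = 42.24 kN and R_E = 111 − 42.24 = 68.76 kN.
R_C = 148.2 + 42.24 = 190.4 kN.

R_C = 190.4 kN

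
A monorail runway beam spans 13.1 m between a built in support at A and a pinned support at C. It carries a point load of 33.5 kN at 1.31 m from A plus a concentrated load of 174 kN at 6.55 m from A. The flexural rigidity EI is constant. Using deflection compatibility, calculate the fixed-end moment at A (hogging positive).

M_A = 464.9 kN·m

Remove the prop at C; the released (primary) structure is a cantilever built in at A.
Deflection at C on the released cantilever, summing each load's contribution:
  point load 33.5 at a = 1.31: Pa²(3L − a)/(6EI) = 364/EI
  point load 174 at a = 6.55: Pa²(3L − a)/(6EI) = 40747/EI
  δ_0 = 41111/EI
Flexibility coefficient — unit upward force at C: δ_{CC} = L³/(3EI) = 749.4/EI.
The prop prevents deflection at C: R_C = δ_0/δ_{CC} = 41111/749.4 = 54.86 kN.
Moment equilibrium about A: M_A = Σ(load moments about A) − R_C·L = 1184 − 54.86×13.1 = 464.9 kN·m.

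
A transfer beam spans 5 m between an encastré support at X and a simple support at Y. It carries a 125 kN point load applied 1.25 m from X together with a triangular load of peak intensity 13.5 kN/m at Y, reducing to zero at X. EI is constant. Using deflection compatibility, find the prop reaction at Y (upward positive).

Remove the prop at Y; the released (primary) structure is a cantilever built in at X.
Primary-structure tip deflection at Y by superposition:
  point load 125 at a = 1.25: Pa²(3L − a)/(6EI) = 447.6/EI
  triangular load, peak 13.5 at the free end: 11w₀L⁴/(120EI) = 773.4/EI
  δ_0 = 1221/EI
Tip deflection under a unit load at Y: L³/(3EI) = 41.67/EI.
The prop prevents deflection at Y: R_Y = δ_0/δ_{YY} = 1221/41.67 = 29.3 kN.

R_Y = 29.3 kN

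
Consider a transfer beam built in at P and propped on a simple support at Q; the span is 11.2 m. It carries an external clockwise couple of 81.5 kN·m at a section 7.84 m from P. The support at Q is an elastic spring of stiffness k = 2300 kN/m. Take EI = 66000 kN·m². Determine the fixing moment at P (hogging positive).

Take the reaction at Q as the redundant and release it; the primary structure is a cantilever fixed at P.
Downward deflection at the released point Q due to the loads:
  clockwise couple 81.5 at a = 7.84: M₀a(2L − a)/(2EI) = 4652/EI
Tip deflection under a unit load at Q: L³/(3EI) = 468.3/EI.
With EI = 66000 kN·m²: δ_0 = 0.070479 m and δ_{QQ} = 0.007096 m/kN.
Compatibility — the spring shortens by R_Q/k under the reaction it provides: δ_0 − R_Q·δ_{QQ} = R_Q/k. With 1/k = 0.000435 m/kN, R_Q = δ_0 / (δ_{QQ} + 1/k) = 0.070479 / (0.007096 + 0.000435) = 9.359 kN.
Moment equilibrium about P: M_P = Σ(load moments about P) − R_Q·L = 81.5 − 9.359×11.2 = -23.32 kN·m.

M_P = -23.32 kN·m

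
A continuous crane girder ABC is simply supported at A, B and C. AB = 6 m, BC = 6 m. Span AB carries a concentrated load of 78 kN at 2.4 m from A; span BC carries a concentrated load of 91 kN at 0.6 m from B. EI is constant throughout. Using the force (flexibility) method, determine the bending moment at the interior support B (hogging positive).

Release continuity at B by inserting a hinge; the redundant is the internal moment M_B. The primary structure is two simply-supported spans AB and BC.
Rotations at B on the released spans (each span's end-slope, ×1/EI):
  span AB: point load 78 at a = 2.4: Pab(L + a)/(6LEI) = 157.2/EI
  span BC: point load 91 at a = 0.6: Pab(L + b)/(6LEI) = 93.37/EI
  relative rotation θ_0 = (157.2 + 93.37)/EI = 250.6/EI
A unit hogging moment at B produces rotation L₁/(3EI) + L₂/(3EI) = 4/EI.
Compatibility: M_B·(L₁+L₂)/(3EI) = θ_0, giving M_B = 62.65 kN·m (hogging).

M_B = 62.65 kN·m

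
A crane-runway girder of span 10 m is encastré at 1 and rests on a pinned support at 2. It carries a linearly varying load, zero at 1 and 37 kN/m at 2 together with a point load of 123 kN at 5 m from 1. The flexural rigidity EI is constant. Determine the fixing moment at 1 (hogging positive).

M_1 = 446.5 kN·m

Choose R_2 as the redundant. The primary structure is the cantilever fixed at 1.
Downward deflection at the released point 2 due to the loads:
  triangular load, peak 37 at the free end: 11w₀L⁴/(120EI) = 33917/EI
  point load 123 at a = 5: Pa²(3L − a)/(6EI) = 12812/EI
  δ_0 = 46729/EI
Flexibility coefficient — unit upward force at 2: δ_{22} = L³/(3EI) = 333.3/EI.
Compatibility at 2: δ_0 − R_2·δ_{22} = 0, so R_2 = 46729/333.3 = 140.2 kN.
Moment equilibrium about 1: M_1 = Σ(load moments about 1) − R_2·L = 1848 − 140.2×10 = 446.5 kN·m.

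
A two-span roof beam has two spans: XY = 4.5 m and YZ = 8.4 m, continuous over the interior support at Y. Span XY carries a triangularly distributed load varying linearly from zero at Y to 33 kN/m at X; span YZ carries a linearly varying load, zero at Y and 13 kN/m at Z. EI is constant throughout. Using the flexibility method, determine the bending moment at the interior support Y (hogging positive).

Release continuity at Y by inserting a hinge; the redundant is the internal moment M_Y. The primary structure is two simply-supported spans XY and YZ.
Rotations at Y on the released spans (each span's end-slope, ×1/EI):
  span XY: triangular load, peak 33: 7w₀L³/(360EI) = 58.47/EI
  span YZ: triangular load, peak 13: 7w₀L³/(360EI) = 149.8/EI
  relative rotation θ_0 = (58.47 + 149.8)/EI = 208.3/EI
A unit hogging moment at Y produces rotation L₁/(3EI) + L₂/(3EI) = 4.3/EI.
Slope continuity at Y: θ_0 = M_Y·4.3/EI, so M_Y = 208.3/4.3 = 48.44 kN·m (hogging).

M_Y = 48.44 kN·m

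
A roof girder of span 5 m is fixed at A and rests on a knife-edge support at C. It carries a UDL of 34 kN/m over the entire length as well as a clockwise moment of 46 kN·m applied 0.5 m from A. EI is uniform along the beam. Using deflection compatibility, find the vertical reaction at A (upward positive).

Choose R_C as the redundant. The primary structure is the cantilever fixed at A.
Free-end deflection of the primary structure under the applied loading (downward +):
  UDL 34: wL⁴/(8EI) = 2656/EI
  clockwise couple 46 at a = 0.5: M₀a(2L − a)/(2EI) = 109.2/EI
  δ_0 = 2766/EI
Flexibility coefficient — unit upward force at C: δ_{CC} = L³/(3EI) = 41.67/EI.
Compatibility at C: δ_0 − R_C·δ_{CC} = 0, so R_C = 2766/41.67 = 66.37 kN.
Vertical equilibrium: R_A = ΣP − R_C = 170 − 66.37 = 103.6 kN.

R_A = 103.6 kN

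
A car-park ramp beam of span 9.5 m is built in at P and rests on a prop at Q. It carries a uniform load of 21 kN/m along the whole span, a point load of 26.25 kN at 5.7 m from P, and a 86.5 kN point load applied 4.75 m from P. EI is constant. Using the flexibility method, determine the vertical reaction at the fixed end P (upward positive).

R_P = 199.1 kN

Choose R_Q as the redundant. The primary structure is the cantilever fixed at P.
Deflection at Q on the released cantilever, summing each load's contribution:
  UDL 21: wL⁴/(8EI) = 21381/EI
  point load 26.25 at a = 5.7: Pa²(3L − a)/(6EI) = 3241/EI
  point load 86.5 at a = 4.75: Pa²(3L − a)/(6EI) = 7725/EI
  δ_0 = 32347/EI
Flexibility coefficient — unit upward force at Q: δ_{QQ} = L³/(3EI) = 285.8/EI.
Compatibility at Q: δ_0 − R_Q·δ_{QQ} = 0, so R_Q = 32347/285.8 = 113.2 kN.
Vertical equilibrium: R_P = ΣP − R_Q = 312.2 − 113.2 = 199.1 kN.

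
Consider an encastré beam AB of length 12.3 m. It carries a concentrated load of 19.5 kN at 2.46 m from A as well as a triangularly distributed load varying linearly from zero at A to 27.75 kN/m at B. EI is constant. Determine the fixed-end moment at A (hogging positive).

Release both end moments; the primary structure is a simply-supported span AB with redundants M_A and M_B.
Simple-span end rotations at A and B under the given loads:
  at A: point load 19.5 at a = 2.46: Pab(L + b)/(6LEI) = 141.6/EI
  at B: point load 19.5 at a = 2.46: Pab(L + a)/(6LEI) = 94.4/EI
  at A: triangular load, peak 27.75: 7w₀L³/(360EI) = 1004/EI
  at B: triangular load, peak 27.75: w₀L³/(45EI) = 1148/EI
  θ_A0 = 1146/EI,  θ_B0 = 1242/EI
Flexibility coefficients: a unit moment at one end gives L/(3EI) there and L/(6EI) at the far end, so f₁₁ = f₂₂ = 4.1/EI and f₁₂ = f₂₁ = 2.05/EI.
Compatibility — zero rotation at each built-in end:
  4.1 M_A + 2.05 M_B = 1146
  2.05 M_A + 4.1 M_B = 1242
Solving the pair gives M_A = 170.6 kN·m and M_B = 217.6 kN·m (hogging).

M_A = 170.6 kN·m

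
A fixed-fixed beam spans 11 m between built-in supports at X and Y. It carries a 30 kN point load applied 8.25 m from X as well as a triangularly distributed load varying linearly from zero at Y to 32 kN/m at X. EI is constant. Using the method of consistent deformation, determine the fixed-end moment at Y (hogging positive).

M_Y = 175.5 kN·m

Take the two fixed-end moments M_X, M_Y as redundants; the released structure is the simple span XY.
On the primary (simply-supported) span, the end slopes from the loading are:
  at X: point load 30 at a = 8.25: Pab(L + b)/(6LEI) = 141.8/EI
  at Y: point load 30 at a = 8.25: Pab(L + a)/(6LEI) = 198.5/EI
  at X: triangular load, peak 32: w₀L³/(45EI) = 946.5/EI
  at Y: triangular load, peak 32: 7w₀L³/(360EI) = 828.2/EI
  θ_X0 = 1088/EI,  θ_Y0 = 1027/EI
Flexibility coefficients: a unit moment at one end gives L/(3EI) there and L/(6EI) at the far end, so f₁₁ = f₂₂ = 3.667/EI and f₁₂ = f₂₁ = 1.833/EI.
Compatibility — zero rotation at each built-in end:
  3.667 M_X + 1.833 M_Y = 1088
  1.833 M_X + 3.667 M_Y = 1027
Solving the pair gives M_X = 209.1 kN·m and M_Y = 175.5 kN·m (hogging).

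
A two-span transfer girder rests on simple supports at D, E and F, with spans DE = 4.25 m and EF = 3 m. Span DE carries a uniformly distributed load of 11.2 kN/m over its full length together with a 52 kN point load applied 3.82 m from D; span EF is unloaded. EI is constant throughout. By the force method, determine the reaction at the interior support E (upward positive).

Insert a hinge at E; M_E is the redundant, and each span becomes simply supported.
Discontinuity in slope at E on the released structure — sum the simple-span end rotations:
  span DE: UDL 11.2: wL³/(24EI) = 35.82/EI
  span DE: point load 52 at a = 3.82: Pab(L + a)/(6LEI) = 27.03/EI
  relative rotation θ_0 = (62.86 + 0)/EI = 62.86/EI
A unit hogging moment at E produces rotation L₁/(3EI) + L₂/(3EI) = 2.417/EI.
Compatibility: M_E·(L₁+L₂)/(3EI) = θ_0, giving M_E = 26.01 kN·m (hogging).
Span DE, ΣM about D with M_E applied at E: R_E^{DE}·4.25 = 299.8 + 26.01, so R_E^{DE} = 76.66 kN and R_D = 99.6 − 76.66 = 22.94 kN.
Span EF, ΣM about F: R_E^{EF}·3 = 0 + 26.01, so R_E^{EF} = 8.67 kN and R_F = 0 − 8.67 = -8.67 kN.
R_E = 76.66 + 8.67 = 85.33 kN.

R_E = 85.33 kN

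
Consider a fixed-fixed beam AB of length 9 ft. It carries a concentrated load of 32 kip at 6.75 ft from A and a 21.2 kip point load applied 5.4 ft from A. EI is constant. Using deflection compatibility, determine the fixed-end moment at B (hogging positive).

M_B = 67.98 kip·ft

Release both end moments; the primary structure is a simply-supported span AB with redundants M_A and M_B.
Simple-span end rotations at A and B under the given loads:
  at A: point load 32 at a = 6.75: Pab(L + b)/(6LEI) = 101.2/EI
  at B: point load 32 at a = 6.75: Pab(L + a)/(6LEI) = 141.8/EI
  at A: point load 21.2 at a = 5.4: Pab(L + b)/(6LEI) = 96.16/EI
  at B: point load 21.2 at a = 5.4: Pab(L + a)/(6LEI) = 109.9/EI
  θ_A0 = 197.4/EI,  θ_B0 = 251.7/EI
Flexibility coefficients: a unit moment at one end gives L/(3EI) there and L/(6EI) at the far end, so f₁₁ = f₂₂ = 3/EI and f₁₂ = f₂₁ = 1.5/EI.
Compatibility — zero rotation at each built-in end:
  3 M_A + 1.5 M_B = 197.4
  1.5 M_A + 3 M_B = 251.7
Solving the pair gives M_A = 31.82 kip·ft and M_B = 67.98 kip·ft (hogging).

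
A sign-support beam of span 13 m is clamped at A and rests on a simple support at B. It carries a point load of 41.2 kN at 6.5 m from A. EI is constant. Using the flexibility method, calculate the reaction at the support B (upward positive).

Take the reaction at B as the redundant and release it; the primary structure is a cantilever fixed at A.
Downward deflection at the released point B due to the loads:
  point load 41.2 at a = 6.5: Pa²(3L − a)/(6EI) = 9429/EI
Flexibility coefficient — unit upward force at B: δ_{BB} = L³/(3EI) = 732.3/EI.
The prop prevents deflection at B: R_B = δ_0/δ_{BB} = 9429/732.3 = 12.88 kN.

R_B = 12.88 kN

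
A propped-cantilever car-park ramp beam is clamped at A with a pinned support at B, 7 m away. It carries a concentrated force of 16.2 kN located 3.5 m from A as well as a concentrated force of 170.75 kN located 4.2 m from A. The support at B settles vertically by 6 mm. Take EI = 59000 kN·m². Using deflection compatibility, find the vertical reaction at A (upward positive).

R_A = 111.2 kN

Remove the prop at B; the released (primary) structure is a cantilever built in at A.
Downward deflection at the released point B due to the loads:
  point load 16.2 at a = 3.5: Pa²(3L − a)/(6EI) = 578.8/EI
  point load 170.75 at a = 4.2: Pa²(3L − a)/(6EI) = 8434/EI
  δ_0 = 9012/EI
Tip deflection under a unit load at B: L³/(3EI) = 114.3/EI.
With EI = 59000 kN·m²: δ_0 = 0.15275 m and δ_{BB} = 0.001938 m/kN.
Compatibility — the beam at B must follow the support down by 0.006 m: δ_0 − R_B·δ_{BB} = 0.006, so R_B = (0.15275 − 0.006)/0.001938 = 75.73 kN.
Vertical equilibrium: R_A = ΣP − R_B = 186.9 − 75.73 = 111.2 kN.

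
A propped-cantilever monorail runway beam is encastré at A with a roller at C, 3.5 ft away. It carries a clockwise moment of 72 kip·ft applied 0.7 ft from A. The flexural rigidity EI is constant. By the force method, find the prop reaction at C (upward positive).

R_C = 11.11 kip

Choose R_C as the redundant. The primary structure is the cantilever fixed at A.
Free-end deflection of the primary structure under the applied loading (downward +):
  clockwise couple 72 at a = 0.7: M₀a(2L − a)/(2EI) = 158.8/EI
Flexibility coefficient — unit upward force at C: δ_{CC} = L³/(3EI) = 14.29/EI.
The prop prevents deflection at C: R_C = δ_0/δ_{CC} = 158.8/14.29 = 11.11 kip.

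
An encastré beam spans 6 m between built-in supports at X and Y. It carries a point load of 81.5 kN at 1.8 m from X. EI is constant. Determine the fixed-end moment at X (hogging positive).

M_X = 71.88 kN·m

Release both end moments; the primary structure is a simply-supported span XY with redundants M_X and M_Y.
End rotations of the released simple span under the applied load (×1/EI):
  at X: point load 81.5 at a = 1.8: Pab(L + b)/(6LEI) = 174.6/EI
  at Y: point load 81.5 at a = 1.8: Pab(L + a)/(6LEI) = 133.5/EI
  θ_X0 = 174.6/EI,  θ_Y0 = 133.5/EI
Flexibility coefficients: a unit moment at one end gives L/(3EI) there and L/(6EI) at the far end, so f₁₁ = f₂₂ = 2/EI and f₁₂ = f₂₁ = 1/EI.
Compatibility — zero rotation at each built-in end:
  2 M_X + 1 M_Y = 174.6
  1 M_X + 2 M_Y = 133.5
Solving the pair gives M_X = 71.88 kN·m and M_Y = 30.81 kN·m (hogging).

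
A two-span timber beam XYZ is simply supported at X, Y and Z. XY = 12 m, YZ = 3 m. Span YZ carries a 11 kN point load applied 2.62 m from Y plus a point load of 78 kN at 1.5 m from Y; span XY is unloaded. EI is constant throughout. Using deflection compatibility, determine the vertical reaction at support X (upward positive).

Take M_Y as the redundant. Released structure: two simple spans XY and YZ with a hinge at Y.
End slopes at the hinge Y, treating each span as simply supported:
  span YZ: point load 11 at a = 2.62: Pab(L + b)/(6LEI) = 2.056/EI
  span YZ: point load 78 at a = 1.5: Pab(L + b)/(6LEI) = 43.88/EI
  relative rotation θ_0 = (0 + 45.93)/EI = 45.93/EI
A unit hogging moment at Y produces rotation L₁/(3EI) + L₂/(3EI) = 5/EI.
Compatibility: M_Y·(L₁+L₂)/(3EI) = θ_0, giving M_Y = 9.186 kN·m (hogging).
Span XY, ΣM about X with M_Y applied at Y: R_Y^{XY}·12 = 0 + 9.186, so R_Y^{XY} = 0.7655 kN and R_X = 0 − 0.7655 = -0.7655 kN.

R_X = -0.7655 kN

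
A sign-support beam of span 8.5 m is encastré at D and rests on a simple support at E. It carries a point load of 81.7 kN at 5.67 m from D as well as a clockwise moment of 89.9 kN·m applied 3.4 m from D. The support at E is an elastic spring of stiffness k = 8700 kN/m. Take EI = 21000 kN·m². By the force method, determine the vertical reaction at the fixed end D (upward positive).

Release the roller at E. Primary structure: cantilever fixed at D.
Deflection at E on the released cantilever, summing each load's contribution:
  point load 81.7 at a = 5.67: Pa²(3L − a)/(6EI) = 8681/EI
  clockwise couple 89.9 at a = 3.4: M₀a(2L − a)/(2EI) = 2078/EI
  δ_0 = 10759/EI
Flexibility coefficient — unit upward force at E: δ_{EE} = L³/(3EI) = 204.7/EI.
With EI = 21000 kN·m²: δ_0 = 0.51235 m and δ_{EE} = 0.009748 m/kN.
Compatibility — the spring shortens by R_E/k under the reaction it provides: δ_0 − R_E·δ_{EE} = R_E/k. With 1/k = 0.000115 m/kN, R_E = δ_0 / (δ_{EE} + 1/k) = 0.51235 / (0.009748 + 0.000115) = 51.95 kN.
Vertical equilibrium: R_D = ΣP − R_E = 81.7 − 51.95 = 29.75 kN.

R_D = 29.75 kN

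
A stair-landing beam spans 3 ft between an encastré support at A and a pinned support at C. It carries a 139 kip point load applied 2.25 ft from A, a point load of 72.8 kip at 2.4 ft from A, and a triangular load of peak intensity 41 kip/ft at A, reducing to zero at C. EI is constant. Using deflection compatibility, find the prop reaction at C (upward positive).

Remove the prop at C; the released (primary) structure is a cantilever built in at A.
Deflection at C on the released cantilever, summing each load's contribution:
  point load 139 at a = 2.25: Pa²(3L − a)/(6EI) = 791.6/EI
  point load 72.8 at a = 2.4: Pa²(3L − a)/(6EI) = 461.3/EI
  triangular load, peak 41 at the fixed end: w₀L⁴/(30EI) = 110.7/EI
  δ_0 = 1364/EI
Flexibility coefficient — unit upward force at C: δ_{CC} = L³/(3EI) = 9/EI.
Compatibility at C: δ_0 − R_C·δ_{CC} = 0, so R_C = 1364/9 = 151.5 kip.

R_C = 151.5 kip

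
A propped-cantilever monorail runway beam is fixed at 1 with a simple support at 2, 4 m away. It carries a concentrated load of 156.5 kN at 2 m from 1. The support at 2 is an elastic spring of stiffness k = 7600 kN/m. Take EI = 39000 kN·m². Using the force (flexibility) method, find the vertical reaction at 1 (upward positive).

Choose R_2 as the redundant. The primary structure is the cantilever fixed at 1.
Primary-structure tip deflection at 2 by superposition:
  point load 156.5 at a = 2: Pa²(3L − a)/(6EI) = 1043/EI
Flexibility coefficient — unit upward force at 2: δ_{22} = L³/(3EI) = 21.33/EI.
With EI = 39000 kN·m²: δ_0 = 0.026752 m and δ_{22} = 0.000547 m/kN.
Compatibility — the spring shortens by R_2/k under the reaction it provides: δ_0 − R_2·δ_{22} = R_2/k. With 1/k = 0.000132 m/kN, R_2 = δ_0 / (δ_{22} + 1/k) = 0.026752 / (0.000547 + 0.000132) = 39.42 kN.
Vertical equilibrium: R_1 = ΣP − R_2 = 156.5 − 39.42 = 117.1 kN.

R_1 = 117.1 kN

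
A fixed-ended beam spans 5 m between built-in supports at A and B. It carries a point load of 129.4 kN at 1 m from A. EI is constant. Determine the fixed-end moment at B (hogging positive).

M_B = 20.7 kN·m

Take the two fixed-end moments M_A, M_B as redundants; the released structure is the simple span AB.
On the primary (simply-supported) span, the end slopes from the loading are:
  at A: point load 129.4 at a = 1: Pab(L + b)/(6LEI) = 155.3/EI
  at B: point load 129.4 at a = 1: Pab(L + a)/(6LEI) = 103.5/EI
  θ_A0 = 155.3/EI,  θ_B0 = 103.5/EI
Flexibility coefficients: a unit moment at one end gives L/(3EI) there and L/(6EI) at the far end, so f₁₁ = f₂₂ = 1.667/EI and f₁₂ = f₂₁ = 0.8333/EI.
Compatibility — zero rotation at each built-in end:
  1.667 M_A + 0.8333 M_B = 155.3
  0.8333 M_A + 1.667 M_B = 103.5
Solving the pair gives M_A = 82.82 kN·m and M_B = 20.7 kN·m (hogging).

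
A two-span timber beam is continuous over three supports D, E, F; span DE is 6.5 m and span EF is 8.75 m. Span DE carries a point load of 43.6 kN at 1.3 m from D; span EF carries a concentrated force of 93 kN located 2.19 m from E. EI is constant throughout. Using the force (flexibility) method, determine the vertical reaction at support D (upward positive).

R_D = 21.3 kN

Take M_E as the redundant. Released structure: two simple spans DE and EF with a hinge at E.
End slopes at the hinge E, treating each span as simply supported:
  span DE: point load 43.6 at a = 1.3: Pab(L + a)/(6LEI) = 58.95/EI
  span EF: point load 93 at a = 2.19: Pab(L + b)/(6LEI) = 389.6/EI
  relative rotation θ_0 = (58.95 + 389.6)/EI = 448.6/EI
A unit hogging moment at E produces rotation L₁/(3EI) + L₂/(3EI) = 5.083/EI.
Compatibility: M_E·(L₁+L₂)/(3EI) = θ_0, giving M_E = 88.24 kN·m (hogging).
Span DE, ΣM about D with M_E applied at E: R_E^{DE}·6.5 = 56.68 + 88.24, so R_E^{DE} = 22.3 kN and R_D = 43.6 − 22.3 = 21.3 kN.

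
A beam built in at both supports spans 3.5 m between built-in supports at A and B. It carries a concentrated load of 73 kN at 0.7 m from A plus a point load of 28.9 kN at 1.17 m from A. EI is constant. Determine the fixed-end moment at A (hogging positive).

Release both end moments; the primary structure is a simply-supported span AB with redundants M_A and M_B.
Simple-span end rotations at A and B under the given loads:
  at A: point load 73 at a = 0.7: Pab(L + b)/(6LEI) = 42.92/EI
  at B: point load 73 at a = 0.7: Pab(L + a)/(6LEI) = 28.62/EI
  at A: point load 28.9 at a = 1.17: Pab(L + b)/(6LEI) = 21.87/EI
  at B: point load 28.9 at a = 1.17: Pab(L + a)/(6LEI) = 17.52/EI
  θ_A0 = 64.8/EI,  θ_B0 = 46.14/EI
Flexibility coefficients: a unit moment at one end gives L/(3EI) there and L/(6EI) at the far end, so f₁₁ = f₂₂ = 1.167/EI and f₁₂ = f₂₁ = 0.5833/EI.
Compatibility — zero rotation at each built-in end:
  1.167 M_A + 0.5833 M_B = 64.8
  0.5833 M_A + 1.167 M_B = 46.14
Solving the pair gives M_A = 47.69 kN·m and M_B = 15.7 kN·m (hogging).

M_A = 47.69 kN·m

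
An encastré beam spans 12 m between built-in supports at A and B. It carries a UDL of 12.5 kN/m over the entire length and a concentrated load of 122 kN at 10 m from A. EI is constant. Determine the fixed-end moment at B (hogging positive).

M_B = 319.4 kN·m

Release both end moments; the primary structure is a simply-supported span AB with redundants M_A and M_B.
On the primary (simply-supported) span, the end slopes from the loading are:
  at A: UDL 12.5: wL³/(24EI) = 900/EI
  at B: UDL 12.5: wL³/(24EI) = 900/EI
  at A: point load 122 at a = 10: Pab(L + b)/(6LEI) = 474.4/EI
  at B: point load 122 at a = 10: Pab(L + a)/(6LEI) = 745.6/EI
  θ_A0 = 1374/EI,  θ_B0 = 1646/EI
Flexibility coefficients: a unit moment at one end gives L/(3EI) there and L/(6EI) at the far end, so f₁₁ = f₂₂ = 4/EI and f₁₂ = f₂₁ = 2/EI.
Compatibility — zero rotation at each built-in end:
  4 M_A + 2 M_B = 1374
  2 M_A + 4 M_B = 1646
Solving the pair gives M_A = 183.9 kN·m and M_B = 319.4 kN·m (hogging).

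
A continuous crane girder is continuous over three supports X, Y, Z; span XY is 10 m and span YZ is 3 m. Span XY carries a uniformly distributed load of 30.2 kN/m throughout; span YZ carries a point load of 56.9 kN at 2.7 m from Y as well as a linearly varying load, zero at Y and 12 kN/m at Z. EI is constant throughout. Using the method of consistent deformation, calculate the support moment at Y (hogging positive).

M_Y = 293.8 kN·m

Release continuity at Y by inserting a hinge; the redundant is the internal moment M_Y. The primary structure is two simply-supported spans XY and YZ.
Discontinuity in slope at Y on the released structure — sum the simple-span end rotations:
  span XY: UDL 30.2: wL³/(24EI) = 1258/EI
  span YZ: point load 56.9 at a = 2.7: Pab(L + b)/(6LEI) = 8.45/EI
  span YZ: triangular load, peak 12: 7w₀L³/(360EI) = 6.3/EI
  relative rotation θ_0 = (1258 + 14.75)/EI = 1273/EI
A unit hogging moment at Y produces rotation L₁/(3EI) + L₂/(3EI) = 4.333/EI.
Compatibility: M_Y·(L₁+L₂)/(3EI) = θ_0, giving M_Y = 293.8 kN·m (hogging).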